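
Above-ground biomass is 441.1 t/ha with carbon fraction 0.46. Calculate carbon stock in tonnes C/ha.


Formula: Carbon Stock = Biomass * Carbon Fraction
C = 441.1 t/ha * 0.46
C = 202.9 t C/ha

202.9


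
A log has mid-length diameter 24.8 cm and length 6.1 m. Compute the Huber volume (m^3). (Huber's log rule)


Huber: V = Am * L,  Am = pi*(Dm/200)^2
Am = pi*(24.8/200)^2 = 0.048305 m^2
V = 0.048305*6.1 = 0.2947 m^3

0.2947


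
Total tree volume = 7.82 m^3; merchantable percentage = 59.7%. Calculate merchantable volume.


Formula: MV = V_total * (merchantable_pct / 100)
Merchantable fraction = 59.7% / 100 = 0.597
MV = 7.82 m^3 * 0.597 = 4.669 m^3

4.669


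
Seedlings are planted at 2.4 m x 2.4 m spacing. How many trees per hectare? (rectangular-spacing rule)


Formula: TPH = 10000 m^2/ha / (spacing_x * spacing_y)
Area per tree = 2.4 m * 2.4 m = 5.76 m^2
TPH = 10000 / 5.76 = 1736 trees/ha

1736


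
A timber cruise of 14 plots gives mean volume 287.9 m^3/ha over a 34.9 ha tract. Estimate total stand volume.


Formula: Total Volume = Mean Volume per ha * Total Area
Total Volume = 287.9 m^3/ha * 34.9 ha
Total Volume = 10048 m^3

10048


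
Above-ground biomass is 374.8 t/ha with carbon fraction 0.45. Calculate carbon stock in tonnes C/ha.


Formula: Carbon Stock = Biomass * Carbon Fraction
C = 374.8 t/ha * 0.45
C = 168.7 t C/ha

168.7


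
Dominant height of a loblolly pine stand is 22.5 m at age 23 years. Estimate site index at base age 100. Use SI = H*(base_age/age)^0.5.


Formula: SI = H_dom * (base_age / age)^0.5
Age ratio = 100 / 23 = 4.34783
sqrt(age_ratio) = 2.08514
SI = 22.5 * 2.08514 = 46.9 m

46.9


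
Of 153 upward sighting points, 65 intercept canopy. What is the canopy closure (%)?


Formula: Canopy closure = covered points / total points * 100
Closure = 65 / 153 * 100
Closure = 0.4248 * 100 = 42.5%

42.5


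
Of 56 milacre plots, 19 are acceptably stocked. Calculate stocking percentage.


Formula: Stocking % = stocked plots / total plots * 100
Stocking = 19 / 56 * 100
Stocking = 0.3393 * 100 = 33.9%

33.9


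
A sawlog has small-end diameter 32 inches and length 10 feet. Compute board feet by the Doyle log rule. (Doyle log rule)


Doyle: BF = (D - 4)^2 * L / 16
Adjusted diameter = 32 - 4 = 28 in
(D-4)^2 = 28^2 = 784
BF = 784 * 10 / 16 = 490 BF

490


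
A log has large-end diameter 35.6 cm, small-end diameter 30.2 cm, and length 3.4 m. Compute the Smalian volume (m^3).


Smalian: V = (A1 + A2)/2 * L,  A = pi*(D/200)^2
A1 = pi*(35.6/200)^2 = 0.099538 m^2
A2 = pi*(30.2/200)^2 = 0.071631 m^2
V = (0.099538+0.071631)/2*3.4 = 0.291 m^3

0.291


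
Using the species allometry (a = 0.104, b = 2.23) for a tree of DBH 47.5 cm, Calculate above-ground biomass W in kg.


Formula: W = a * DBH^b  (allometric power law)
DBH^b = 47.5^2.23 = 5483.1074
W = 0.104 * 5483.1074 = 570.2 kg

570.2


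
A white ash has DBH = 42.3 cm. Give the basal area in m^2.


Formula: BA = pi * (DBH/2)^2 / 10000  (cm^2 to m^2)
Radius = DBH/2 = 42.3/2 = 21.15 cm
BA = pi * 21.15^2 / 10000
   = 1405.3051 cm^2 / 10000
   = 0.1405 m^2

0.1405


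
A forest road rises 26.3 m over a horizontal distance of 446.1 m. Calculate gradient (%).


Formula: Gradient = rise / run * 100
Gradient = 26.3 / 446.1 * 100 = 5.9%

5.9


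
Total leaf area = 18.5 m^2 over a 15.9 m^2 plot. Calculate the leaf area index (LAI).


Formula: LAI = total leaf area / ground area  (dimensionless)
LAI = 18.5 m^2 / 15.9 m^2
LAI = 1.16

1.16


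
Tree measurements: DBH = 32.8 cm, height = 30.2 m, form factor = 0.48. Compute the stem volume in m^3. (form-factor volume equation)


Formula: V = pi * (DBH/200)^2 * H * ff
Radius = DBH/200 = 32.8/200 = 0.164 m
Radius^2 = 0.164^2 = 0.026896 m^2
V = pi * 0.026896 * 30.2 * 0.48
V = 1.225 m^3

1.225


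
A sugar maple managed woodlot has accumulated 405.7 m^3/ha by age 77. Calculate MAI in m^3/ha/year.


Formula: MAI = Total Volume / Stand Age
MAI = 405.7 m^3/ha / 77 years
MAI = 5.27 m^3/ha/year

5.27


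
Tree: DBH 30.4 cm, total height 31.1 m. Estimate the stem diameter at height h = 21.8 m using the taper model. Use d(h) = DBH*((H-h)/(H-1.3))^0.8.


Taper: d(h) = DBH * ((H - h) / (H - 1.3))^0.8
Numerator = H - h = 31.1 - 21.8 = 9.3 m
Denominator = H - 1.3 = 31.1 - 1.3 = 29.8 m
Ratio = 9.3 / 29.8 = 0.31208
d = 30.4 * 0.31208^0.8 = 12.0 cm

12.0


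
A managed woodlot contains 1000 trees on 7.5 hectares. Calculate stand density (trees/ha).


Formula: Stand Density = N_trees / Area_ha
Density = 1000 trees / 7.5 ha
Density = 133 trees/ha

133


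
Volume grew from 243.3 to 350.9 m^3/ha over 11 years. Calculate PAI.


Formula: PAI = (V_T2 - V_T1) / (T2 - T1)
Volume increment = 350.9 - 243.3 = 107.6 m^3/ha
PAI = 107.6 / 11 = 9.78 m^3/ha/year

9.78


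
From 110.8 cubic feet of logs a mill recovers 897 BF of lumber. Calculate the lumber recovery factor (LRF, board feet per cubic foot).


Formula: LRF = Lumber Output (BF) / Log Input (ft^3)
LRF = 897 BF / 110.8 ft^3
LRF = 8.1 BF/ft^3

8.1


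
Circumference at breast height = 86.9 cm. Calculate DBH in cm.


Formula: DBH = C / pi
DBH = 86.9 / pi
pi = 3.14159...
DBH = 27.7 cm

27.7


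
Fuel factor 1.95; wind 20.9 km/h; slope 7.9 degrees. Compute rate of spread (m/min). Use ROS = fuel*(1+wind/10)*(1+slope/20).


Formula: ROS = fuel * (1 + wind/10) * (1 + slope/20)
Wind factor = 1 + 20.9/10 = 3.09
Slope factor = 1 + 7.9/20 = 1.395
ROS = 1.95 * 3.09 * 1.395 = 8.41 m/min

8.41


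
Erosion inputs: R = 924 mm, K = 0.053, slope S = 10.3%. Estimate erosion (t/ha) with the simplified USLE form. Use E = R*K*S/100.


Formula: E = R * K * S / 100  (simplified USLE)
R * K = 924 * 0.053 = 48.972
E = 48.972 * 10.3 / 100 = 5.04 t/ha

5.04


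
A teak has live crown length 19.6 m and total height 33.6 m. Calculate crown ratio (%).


Formula: Crown Ratio = (Crown Length / Total Height) * 100
CR = (19.6 m / 33.6 m) * 100
CR = 0.5833 * 100 = 58.3%

58.3


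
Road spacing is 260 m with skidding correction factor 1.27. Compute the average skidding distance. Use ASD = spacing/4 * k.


Formula: ASD = (spacing / 4) * correction
Uncorrected distance = spacing / 4 = 260 / 4 = 65 m
ASD = 65 * 1.27 = 83 m

83


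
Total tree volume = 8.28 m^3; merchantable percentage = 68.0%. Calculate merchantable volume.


Formula: MV = V_total * (merchantable_pct / 100)
Merchantable fraction = 68.0% / 100 = 0.68
MV = 8.28 m^3 * 0.68 = 5.63 m^3

5.63


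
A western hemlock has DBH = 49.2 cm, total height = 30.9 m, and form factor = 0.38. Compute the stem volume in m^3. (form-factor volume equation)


Formula: V = pi * (DBH/200)^2 * H * ff
Radius = DBH/200 = 49.2/200 = 0.246 m
Radius^2 = 0.246^2 = 0.060516 m^2
V = pi * 0.060516 * 30.9 * 0.38
V = 2.232 m^3

2.232


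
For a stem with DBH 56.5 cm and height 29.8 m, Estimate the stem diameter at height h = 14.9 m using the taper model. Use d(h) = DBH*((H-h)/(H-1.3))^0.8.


Taper: d(h) = DBH * ((H - h) / (H - 1.3))^0.8
Numerator = H - h = 29.8 - 14.9 = 14.9 m
Denominator = H - 1.3 = 29.8 - 1.3 = 28.5 m
Ratio = 14.9 / 28.5 = 0.52281
d = 56.5 * 0.52281^0.8 = 33.6 cm

33.6


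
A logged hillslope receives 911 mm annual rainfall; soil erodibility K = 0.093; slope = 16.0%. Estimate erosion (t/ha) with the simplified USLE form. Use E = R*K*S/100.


Formula: E = R * K * S / 100  (simplified USLE)
R * K = 911 * 0.093 = 84.723
E = 84.723 * 16.0 / 100 = 13.56 t/ha

13.56


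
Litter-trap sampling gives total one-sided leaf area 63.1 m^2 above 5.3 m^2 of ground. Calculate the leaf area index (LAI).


Formula: LAI = total leaf area / ground area  (dimensionless)
LAI = 63.1 m^2 / 5.3 m^2
LAI = 11.91

11.91


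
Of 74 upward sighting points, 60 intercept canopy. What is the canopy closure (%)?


Formula: Canopy closure = covered points / total points * 100
Closure = 60 / 74 * 100
Closure = 0.8108 * 100 = 81.1%

81.1


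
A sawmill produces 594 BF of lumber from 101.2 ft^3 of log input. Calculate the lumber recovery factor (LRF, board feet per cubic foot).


Formula: LRF = Lumber Output (BF) / Log Input (ft^3)
LRF = 594 BF / 101.2 ft^3
LRF = 5.87 BF/ft^3

5.87


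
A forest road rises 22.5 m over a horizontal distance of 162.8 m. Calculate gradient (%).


Formula: Gradient = rise / run * 100
Gradient = 22.5 / 162.8 * 100 = 13.8%

13.8


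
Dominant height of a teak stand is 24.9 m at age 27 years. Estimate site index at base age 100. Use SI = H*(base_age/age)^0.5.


Formula: SI = H_dom * (base_age / age)^0.5
Age ratio = 100 / 27 = 3.7037
sqrt(age_ratio) = 1.9245
SI = 24.9 * 1.9245 = 47.9 m

47.9


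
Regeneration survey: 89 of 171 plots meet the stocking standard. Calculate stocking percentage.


Formula: Stocking % = stocked plots / total plots * 100
Stocking = 89 / 171 * 100
Stocking = 0.5205 * 100 = 52.0%

52.0


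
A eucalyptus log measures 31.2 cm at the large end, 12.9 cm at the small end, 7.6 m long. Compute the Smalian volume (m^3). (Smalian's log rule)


Smalian: V = (A1 + A2)/2 * L,  A = pi*(D/200)^2
A1 = pi*(31.2/200)^2 = 0.076454 m^2
A2 = pi*(12.9/200)^2 = 0.01307 m^2
V = (0.076454+0.01307)/2*7.6 = 0.3402 m^3

0.3402


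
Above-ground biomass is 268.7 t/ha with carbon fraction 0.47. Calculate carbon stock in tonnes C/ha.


Formula: Carbon Stock = Biomass * Carbon Fraction
C = 268.7 t/ha * 0.47
C = 126.3 t C/ha

126.3


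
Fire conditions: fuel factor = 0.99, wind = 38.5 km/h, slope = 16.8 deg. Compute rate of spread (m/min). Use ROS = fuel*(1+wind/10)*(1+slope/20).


Formula: ROS = fuel * (1 + wind/10) * (1 + slope/20)
Wind factor = 1 + 38.5/10 = 4.85
Slope factor = 1 + 16.8/20 = 1.84
ROS = 0.99 * 4.85 * 1.84 = 8.83 m/min

8.83


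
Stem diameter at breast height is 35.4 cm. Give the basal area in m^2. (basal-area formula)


Formula: BA = pi * (DBH/2)^2 / 10000  (cm^2 to m^2)
Radius = DBH/2 = 35.4/2 = 17.7 cm
BA = pi * 17.7^2 / 10000
   = 984.2296 cm^2 / 10000
   = 0.0984 m^2

0.0984


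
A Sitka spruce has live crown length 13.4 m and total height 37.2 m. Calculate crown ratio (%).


Formula: Crown Ratio = (Crown Length / Total Height) * 100
CR = (13.4 m / 37.2 m) * 100
CR = 0.3602 * 100 = 36.0%

36.0


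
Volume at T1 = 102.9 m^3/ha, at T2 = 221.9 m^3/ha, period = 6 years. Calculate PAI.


Formula: PAI = (V_T2 - V_T1) / (T2 - T1)
Volume increment = 221.9 - 102.9 = 119.0 m^3/ha
PAI = 119.0 / 6 = 19.83 m^3/ha/year

19.83


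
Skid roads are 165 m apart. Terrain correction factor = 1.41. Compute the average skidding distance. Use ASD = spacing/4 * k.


Formula: ASD = (spacing / 4) * correction
Uncorrected distance = spacing / 4 = 165 / 4 = 41.25 m
ASD = 41.25 * 1.41 = 58 m

58


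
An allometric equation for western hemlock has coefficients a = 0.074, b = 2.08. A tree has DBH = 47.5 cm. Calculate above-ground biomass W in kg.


Formula: W = a * DBH^b  (allometric power law)
DBH^b = 47.5^2.08 = 3072.718
W = 0.074 * 3072.718 = 227.4 kg

227.4


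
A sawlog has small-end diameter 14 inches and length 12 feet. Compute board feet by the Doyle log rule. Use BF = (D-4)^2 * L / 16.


Doyle: BF = (D - 4)^2 * L / 16
Adjusted diameter = 14 - 4 = 10 in
(D-4)^2 = 10^2 = 100
BF = 100 * 12 / 16 = 75 BF

75


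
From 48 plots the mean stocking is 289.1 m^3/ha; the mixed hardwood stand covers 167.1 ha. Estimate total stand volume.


Formula: Total Volume = Mean Volume per ha * Total Area
Total Volume = 289.1 m^3/ha * 167.1 ha
Total Volume = 48309 m^3

48309


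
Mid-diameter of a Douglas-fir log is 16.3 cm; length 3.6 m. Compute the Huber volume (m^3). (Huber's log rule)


Huber: V = Am * L,  Am = pi*(Dm/200)^2
Am = pi*(16.3/200)^2 = 0.020867 m^2
V = 0.020867*3.6 = 0.0751 m^3

0.0751


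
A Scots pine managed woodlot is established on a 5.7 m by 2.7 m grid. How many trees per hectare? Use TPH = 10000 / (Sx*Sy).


Formula: TPH = 10000 m^2/ha / (spacing_x * spacing_y)
Area per tree = 5.7 m * 2.7 m = 15.39 m^2
TPH = 10000 / 15.39 = 650 trees/ha

650


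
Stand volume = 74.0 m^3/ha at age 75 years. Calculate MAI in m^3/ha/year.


Formula: MAI = Total Volume / Stand Age
MAI = 74.0 m^3/ha / 75 years
MAI = 0.99 m^3/ha/year

0.99


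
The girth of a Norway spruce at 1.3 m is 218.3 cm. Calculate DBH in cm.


Formula: DBH = C / pi
DBH = 218.3 / pi
pi = 3.14159...
DBH = 69.5 cm

69.5


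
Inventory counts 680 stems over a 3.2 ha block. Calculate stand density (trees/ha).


Formula: Stand Density = N_trees / Area_ha
Density = 680 trees / 3.2 ha
Density = 213 trees/ha

213


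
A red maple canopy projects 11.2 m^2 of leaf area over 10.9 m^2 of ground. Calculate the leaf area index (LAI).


Formula: LAI = total leaf area / ground area  (dimensionless)
LAI = 11.2 m^2 / 10.9 m^2
LAI = 1.03

1.03


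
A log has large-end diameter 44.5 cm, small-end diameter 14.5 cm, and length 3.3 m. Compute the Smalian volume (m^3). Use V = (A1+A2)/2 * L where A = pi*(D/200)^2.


Smalian: V = (A1 + A2)/2 * L,  A = pi*(D/200)^2
A1 = pi*(44.5/200)^2 = 0.155528 m^2
A2 = pi*(14.5/200)^2 = 0.016513 m^2
V = (0.155528+0.016513)/2*3.3 = 0.2839 m^3

0.2839


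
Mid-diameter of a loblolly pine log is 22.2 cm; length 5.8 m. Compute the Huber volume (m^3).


Huber: V = Am * L,  Am = pi*(Dm/200)^2
Am = pi*(22.2/200)^2 = 0.038708 m^2
V = 0.038708*5.8 = 0.2245 m^3

0.2245


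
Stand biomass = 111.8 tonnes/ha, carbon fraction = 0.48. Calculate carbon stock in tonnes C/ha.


Formula: Carbon Stock = Biomass * Carbon Fraction
C = 111.8 t/ha * 0.48
C = 53.7 t C/ha

53.7


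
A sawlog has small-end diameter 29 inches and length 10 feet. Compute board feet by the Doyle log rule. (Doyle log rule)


Doyle: BF = (D - 4)^2 * L / 16
Adjusted diameter = 29 - 4 = 25 in
(D-4)^2 = 25^2 = 625
BF = 625 * 10 / 16 = 391 BF

391


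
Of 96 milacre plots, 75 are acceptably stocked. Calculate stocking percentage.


Formula: Stocking % = stocked plots / total plots * 100
Stocking = 75 / 96 * 100
Stocking = 0.7812 * 100 = 78.1%

78.1


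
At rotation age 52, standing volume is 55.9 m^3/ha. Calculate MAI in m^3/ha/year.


Formula: MAI = Total Volume / Stand Age
MAI = 55.9 m^3/ha / 52 years
MAI = 1.08 m^3/ha/year

1.08


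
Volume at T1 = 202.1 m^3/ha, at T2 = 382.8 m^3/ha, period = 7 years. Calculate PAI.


Formula: PAI = (V_T2 - V_T1) / (T2 - T1)
Volume increment = 382.8 - 202.1 = 180.7 m^3/ha
PAI = 180.7 / 7 = 25.81 m^3/ha/year

25.81


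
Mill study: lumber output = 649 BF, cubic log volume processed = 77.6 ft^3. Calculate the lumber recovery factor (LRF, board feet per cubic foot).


Formula: LRF = Lumber Output (BF) / Log Input (ft^3)
LRF = 649 BF / 77.6 ft^3
LRF = 8.36 BF/ft^3

8.36


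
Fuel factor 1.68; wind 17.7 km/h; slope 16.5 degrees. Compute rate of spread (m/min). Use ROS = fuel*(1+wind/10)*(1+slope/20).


Formula: ROS = fuel * (1 + wind/10) * (1 + slope/20)
Wind factor = 1 + 17.7/10 = 2.77
Slope factor = 1 + 16.5/20 = 1.825
ROS = 1.68 * 2.77 * 1.825 = 8.49 m/min

8.49


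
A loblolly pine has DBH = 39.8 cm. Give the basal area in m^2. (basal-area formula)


Formula: BA = pi * (DBH/2)^2 / 10000  (cm^2 to m^2)
Radius = DBH/2 = 39.8/2 = 19.9 cm
BA = pi * 19.9^2 / 10000
   = 1244.1021 cm^2 / 10000
   = 0.1244 m^2

0.1244


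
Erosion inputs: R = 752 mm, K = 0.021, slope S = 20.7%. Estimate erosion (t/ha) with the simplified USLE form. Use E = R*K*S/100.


Formula: E = R * K * S / 100  (simplified USLE)
R * K = 752 * 0.021 = 15.792
E = 15.792 * 20.7 / 100 = 3.27 t/ha

3.27


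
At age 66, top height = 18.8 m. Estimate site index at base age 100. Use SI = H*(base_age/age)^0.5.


Formula: SI = H_dom * (base_age / age)^0.5
Age ratio = 100 / 66 = 1.51515
sqrt(age_ratio) = 1.23091
SI = 18.8 * 1.23091 = 23.1 m

23.1


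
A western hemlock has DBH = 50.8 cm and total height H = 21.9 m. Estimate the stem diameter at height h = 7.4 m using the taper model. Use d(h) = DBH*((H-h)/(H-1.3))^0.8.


Taper: d(h) = DBH * ((H - h) / (H - 1.3))^0.8
Numerator = H - h = 21.9 - 7.4 = 14.5 m
Denominator = H - 1.3 = 21.9 - 1.3 = 20.6 m
Ratio = 14.5 / 20.6 = 0.70388
d = 50.8 * 0.70388^0.8 = 38.4 cm

38.4


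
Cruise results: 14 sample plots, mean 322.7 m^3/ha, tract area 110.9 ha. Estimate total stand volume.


Formula: Total Volume = Mean Volume per ha * Total Area
Total Volume = 322.7 m^3/ha * 110.9 ha
Total Volume = 35787 m^3

35787


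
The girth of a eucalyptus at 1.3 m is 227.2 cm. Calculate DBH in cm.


Formula: DBH = C / pi
DBH = 227.2 / pi
pi = 3.14159...
DBH = 72.3 cm

72.3


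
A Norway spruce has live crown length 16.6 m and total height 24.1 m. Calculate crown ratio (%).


Formula: Crown Ratio = (Crown Length / Total Height) * 100
CR = (16.6 m / 24.1 m) * 100
CR = 0.6888 * 100 = 68.9%

68.9


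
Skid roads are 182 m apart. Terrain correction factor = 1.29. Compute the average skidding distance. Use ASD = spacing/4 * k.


Formula: ASD = (spacing / 4) * correction
Uncorrected distance = spacing / 4 = 182 / 4 = 45.5 m
ASD = 45.5 * 1.29 = 59 m

59


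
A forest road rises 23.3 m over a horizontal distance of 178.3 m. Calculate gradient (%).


Formula: Gradient = rise / run * 100
Gradient = 23.3 / 178.3 * 100 = 13.1%

13.1


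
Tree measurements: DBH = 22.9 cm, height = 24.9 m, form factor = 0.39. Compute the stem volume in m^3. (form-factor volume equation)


Formula: V = pi * (DBH/200)^2 * H * ff
Radius = DBH/200 = 22.9/200 = 0.1145 m
Radius^2 = 0.1145^2 = 0.01311025 m^2
V = pi * 0.01311025 * 24.9 * 0.39
V = 0.4 m^3

0.4


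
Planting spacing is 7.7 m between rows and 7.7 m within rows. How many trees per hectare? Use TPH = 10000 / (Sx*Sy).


Formula: TPH = 10000 m^2/ha / (spacing_x * spacing_y)
Area per tree = 7.7 m * 7.7 m = 59.29 m^2
TPH = 10000 / 59.29 = 169 trees/ha

169


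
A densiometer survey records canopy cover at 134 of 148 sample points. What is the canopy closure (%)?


Formula: Canopy closure = covered points / total points * 100
Closure = 134 / 148 * 100
Closure = 0.9054 * 100 = 90.5%

90.5


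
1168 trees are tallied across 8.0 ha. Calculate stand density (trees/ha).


Formula: Stand Density = N_trees / Area_ha
Density = 1168 trees / 8.0 ha
Density = 146 trees/ha

146


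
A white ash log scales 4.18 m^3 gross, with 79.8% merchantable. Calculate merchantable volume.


Formula: MV = V_total * (merchantable_pct / 100)
Merchantable fraction = 79.8% / 100 = 0.798
MV = 4.18 m^3 * 0.798 = 3.336 m^3

3.336


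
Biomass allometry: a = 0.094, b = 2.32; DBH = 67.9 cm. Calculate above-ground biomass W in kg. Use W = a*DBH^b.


Formula: W = a * DBH^b  (allometric power law)
DBH^b = 67.9^2.32 = 17780.2505
W = 0.094 * 17780.2505 = 1671.3 kg

1671.3


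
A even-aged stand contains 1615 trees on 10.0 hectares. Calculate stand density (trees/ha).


Formula: Stand Density = N_trees / Area_ha
Density = 1615 trees / 10.0 ha
Density = 162 trees/ha

162


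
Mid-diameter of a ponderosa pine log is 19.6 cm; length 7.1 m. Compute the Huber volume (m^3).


Huber: V = Am * L,  Am = pi*(Dm/200)^2
Am = pi*(19.6/200)^2 = 0.030172 m^2
V = 0.030172*7.1 = 0.2142 m^3

0.2142


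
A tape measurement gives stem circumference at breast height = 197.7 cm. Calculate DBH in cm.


Formula: DBH = C / pi
DBH = 197.7 / pi
pi = 3.14159...
DBH = 62.9 cm

62.9


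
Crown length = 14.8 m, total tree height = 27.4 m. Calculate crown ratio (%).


Formula: Crown Ratio = (Crown Length / Total Height) * 100
CR = (14.8 m / 27.4 m) * 100
CR = 0.5401 * 100 = 54.0%

54.0


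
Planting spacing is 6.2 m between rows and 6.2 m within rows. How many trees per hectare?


Formula: TPH = 10000 m^2/ha / (spacing_x * spacing_y)
Area per tree = 6.2 m * 6.2 m = 38.44 m^2
TPH = 10000 / 38.44 = 260 trees/ha

260


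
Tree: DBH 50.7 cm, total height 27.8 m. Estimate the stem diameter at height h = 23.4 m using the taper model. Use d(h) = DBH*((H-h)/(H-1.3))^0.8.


Taper: d(h) = DBH * ((H - h) / (H - 1.3))^0.8
Numerator = H - h = 27.8 - 23.4 = 4.4 m
Denominator = H - 1.3 = 27.8 - 1.3 = 26.5 m
Ratio = 4.4 / 26.5 = 0.16604
d = 50.7 * 0.16604^0.8 = 12.1 cm

12.1


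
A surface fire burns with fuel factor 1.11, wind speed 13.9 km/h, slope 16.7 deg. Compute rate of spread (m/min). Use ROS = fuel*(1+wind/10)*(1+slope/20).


Formula: ROS = fuel * (1 + wind/10) * (1 + slope/20)
Wind factor = 1 + 13.9/10 = 2.39
Slope factor = 1 + 16.7/20 = 1.835
ROS = 1.11 * 2.39 * 1.835 = 4.87 m/min

4.87


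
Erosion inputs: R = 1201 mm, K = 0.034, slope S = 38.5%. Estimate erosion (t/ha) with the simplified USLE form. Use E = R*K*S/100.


Formula: E = R * K * S / 100  (simplified USLE)
R * K = 1201 * 0.034 = 40.834
E = 40.834 * 38.5 / 100 = 15.72 t/ha

15.72


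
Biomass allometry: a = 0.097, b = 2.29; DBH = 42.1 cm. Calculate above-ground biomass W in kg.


Formula: W = a * DBH^b  (allometric power law)
DBH^b = 42.1^2.29 = 5243.3156
W = 0.097 * 5243.3156 = 508.6 kg

508.6


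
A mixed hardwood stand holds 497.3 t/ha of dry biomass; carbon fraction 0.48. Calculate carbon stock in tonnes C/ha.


Formula: Carbon Stock = Biomass * Carbon Fraction
C = 497.3 t/ha * 0.48
C = 238.7 t C/ha

238.7


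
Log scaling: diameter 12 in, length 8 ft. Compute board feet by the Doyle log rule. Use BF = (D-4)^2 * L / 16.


Doyle: BF = (D - 4)^2 * L / 16
Adjusted diameter = 12 - 4 = 8 in
(D-4)^2 = 8^2 = 64
BF = 64 * 8 / 16 = 32 BF

32


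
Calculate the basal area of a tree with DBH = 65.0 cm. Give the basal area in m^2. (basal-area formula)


Formula: BA = pi * (DBH/2)^2 / 10000  (cm^2 to m^2)
Radius = DBH/2 = 65.0/2 = 32.5 cm
BA = pi * 32.5^2 / 10000
   = 3318.3072 cm^2 / 10000
   = 0.3318 m^2

0.3318


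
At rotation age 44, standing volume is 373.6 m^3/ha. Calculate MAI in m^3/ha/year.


Formula: MAI = Total Volume / Stand Age
MAI = 373.6 m^3/ha / 44 years
MAI = 8.49 m^3/ha/year

8.49


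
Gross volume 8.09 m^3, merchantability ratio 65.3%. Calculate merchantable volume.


Formula: MV = V_total * (merchantable_pct / 100)
Merchantable fraction = 65.3% / 100 = 0.653
MV = 8.09 m^3 * 0.653 = 5.283 m^3

5.283


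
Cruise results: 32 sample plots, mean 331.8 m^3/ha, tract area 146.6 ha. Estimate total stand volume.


Formula: Total Volume = Mean Volume per ha * Total Area
Total Volume = 331.8 m^3/ha * 146.6 ha
Total Volume = 48642 m^3

48642


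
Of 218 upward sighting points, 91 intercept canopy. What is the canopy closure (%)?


Formula: Canopy closure = covered points / total points * 100
Closure = 91 / 218 * 100
Closure = 0.4174 * 100 = 41.7%

41.7


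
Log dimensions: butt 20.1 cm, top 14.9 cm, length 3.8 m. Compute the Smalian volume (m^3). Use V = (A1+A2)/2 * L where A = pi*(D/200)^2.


Smalian: V = (A1 + A2)/2 * L,  A = pi*(D/200)^2
A1 = pi*(20.1/200)^2 = 0.031731 m^2
A2 = pi*(14.9/200)^2 = 0.017437 m^2
V = (0.031731+0.017437)/2*3.8 = 0.0934 m^3

0.0934


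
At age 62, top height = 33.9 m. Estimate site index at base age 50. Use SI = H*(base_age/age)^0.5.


Formula: SI = H_dom * (base_age / age)^0.5
Age ratio = 50 / 62 = 0.80645
sqrt(age_ratio) = 0.89803
SI = 33.9 * 0.89803 = 30.4 m

30.4


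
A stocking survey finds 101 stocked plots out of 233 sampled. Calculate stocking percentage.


Formula: Stocking % = stocked plots / total plots * 100
Stocking = 101 / 233 * 100
Stocking = 0.4335 * 100 = 43.3%

43.3


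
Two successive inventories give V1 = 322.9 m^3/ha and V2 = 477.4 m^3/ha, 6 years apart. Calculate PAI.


Formula: PAI = (V_T2 - V_T1) / (T2 - T1)
Volume increment = 477.4 - 322.9 = 154.5 m^3/ha
PAI = 154.5 / 6 = 25.75 m^3/ha/year

25.75


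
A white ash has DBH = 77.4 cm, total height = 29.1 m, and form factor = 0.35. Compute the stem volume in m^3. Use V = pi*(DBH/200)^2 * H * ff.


Formula: V = pi * (DBH/200)^2 * H * ff
Radius = DBH/200 = 77.4/200 = 0.387 m
Radius^2 = 0.387^2 = 0.149769 m^2
V = pi * 0.149769 * 29.1 * 0.35
V = 4.792 m^3

4.792


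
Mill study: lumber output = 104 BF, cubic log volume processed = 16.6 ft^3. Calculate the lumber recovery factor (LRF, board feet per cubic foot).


Formula: LRF = Lumber Output (BF) / Log Input (ft^3)
LRF = 104 BF / 16.6 ft^3
LRF = 6.27 BF/ft^3

6.27


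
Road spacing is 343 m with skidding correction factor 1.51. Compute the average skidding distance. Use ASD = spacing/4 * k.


Formula: ASD = (spacing / 4) * correction
Uncorrected distance = spacing / 4 = 343 / 4 = 85.75 m
ASD = 85.75 * 1.51 = 129 m

129


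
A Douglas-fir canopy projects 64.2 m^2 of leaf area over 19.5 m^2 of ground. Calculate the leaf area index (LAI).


Formula: LAI = total leaf area / ground area  (dimensionless)
LAI = 64.2 m^2 / 19.5 m^2
LAI = 3.29

3.29


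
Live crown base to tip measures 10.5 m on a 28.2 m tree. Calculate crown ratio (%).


Formula: Crown Ratio = (Crown Length / Total Height) * 100
CR = (10.5 m / 28.2 m) * 100
CR = 0.3723 * 100 = 37.2%

37.2


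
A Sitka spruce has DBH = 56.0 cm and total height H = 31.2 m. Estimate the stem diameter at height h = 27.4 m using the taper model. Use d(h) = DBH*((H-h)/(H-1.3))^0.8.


Taper: d(h) = DBH * ((H - h) / (H - 1.3))^0.8
Numerator = H - h = 31.2 - 27.4 = 3.8 m
Denominator = H - 1.3 = 31.2 - 1.3 = 29.9 m
Ratio = 3.8 / 29.9 = 0.12709
d = 56.0 * 0.12709^0.8 = 10.8 cm

10.8


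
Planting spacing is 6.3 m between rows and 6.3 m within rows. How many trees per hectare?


Formula: TPH = 10000 m^2/ha / (spacing_x * spacing_y)
Area per tree = 6.3 m * 6.3 m = 39.69 m^2
TPH = 10000 / 39.69 = 252 trees/ha

252


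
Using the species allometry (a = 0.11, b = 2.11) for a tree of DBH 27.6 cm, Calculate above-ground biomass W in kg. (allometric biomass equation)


Formula: W = a * DBH^b  (allometric power law)
DBH^b = 27.6^2.11 = 1097.2818
W = 0.11 * 1097.2818 = 120.7 kg

120.7


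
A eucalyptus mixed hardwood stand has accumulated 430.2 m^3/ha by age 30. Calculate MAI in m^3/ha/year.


Formula: MAI = Total Volume / Stand Age
MAI = 430.2 m^3/ha / 30 years
MAI = 14.34 m^3/ha/year

14.34


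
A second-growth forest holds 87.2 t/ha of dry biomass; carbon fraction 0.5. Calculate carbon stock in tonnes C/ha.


Formula: Carbon Stock = Biomass * Carbon Fraction
C = 87.2 t/ha * 0.5
C = 43.6 t C/ha

43.6


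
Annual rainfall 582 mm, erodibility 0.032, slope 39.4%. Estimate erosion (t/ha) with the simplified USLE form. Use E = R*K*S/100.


Formula: E = R * K * S / 100  (simplified USLE)
R * K = 582 * 0.032 = 18.624
E = 18.624 * 39.4 / 100 = 7.34 t/ha

7.34


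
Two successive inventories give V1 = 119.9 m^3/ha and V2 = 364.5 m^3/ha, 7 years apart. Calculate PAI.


Formula: PAI = (V_T2 - V_T1) / (T2 - T1)
Volume increment = 364.5 - 119.9 = 244.6 m^3/ha
PAI = 244.6 / 7 = 34.94 m^3/ha/year

34.94


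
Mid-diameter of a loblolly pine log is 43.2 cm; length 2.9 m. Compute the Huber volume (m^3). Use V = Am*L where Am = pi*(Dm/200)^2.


Huber: V = Am * L,  Am = pi*(Dm/200)^2
Am = pi*(43.2/200)^2 = 0.146574 m^2
V = 0.146574*2.9 = 0.4251 m^3

0.4251


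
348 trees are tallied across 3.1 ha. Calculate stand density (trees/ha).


Formula: Stand Density = N_trees / Area_ha
Density = 348 trees / 3.1 ha
Density = 112 trees/ha

112


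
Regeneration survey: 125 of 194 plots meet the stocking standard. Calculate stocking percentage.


Formula: Stocking % = stocked plots / total plots * 100
Stocking = 125 / 194 * 100
Stocking = 0.6443 * 100 = 64.4%

64.4


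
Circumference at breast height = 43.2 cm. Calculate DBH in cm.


Formula: DBH = C / pi
DBH = 43.2 / pi
pi = 3.14159...
DBH = 13.8 cm

13.8


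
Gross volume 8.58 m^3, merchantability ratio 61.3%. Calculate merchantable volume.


Formula: MV = V_total * (merchantable_pct / 100)
Merchantable fraction = 61.3% / 100 = 0.613
MV = 8.58 m^3 * 0.613 = 5.26 m^3

5.26


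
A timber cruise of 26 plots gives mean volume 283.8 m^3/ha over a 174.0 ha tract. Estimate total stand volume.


Formula: Total Volume = Mean Volume per ha * Total Area
Total Volume = 283.8 m^3/ha * 174.0 ha
Total Volume = 49381 m^3

49381


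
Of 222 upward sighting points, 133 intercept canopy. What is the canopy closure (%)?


Formula: Canopy closure = covered points / total points * 100
Closure = 133 / 222 * 100
Closure = 0.5991 * 100 = 59.9%

59.9


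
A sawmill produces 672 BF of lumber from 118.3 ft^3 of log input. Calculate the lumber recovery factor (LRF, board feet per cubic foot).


Formula: LRF = Lumber Output (BF) / Log Input (ft^3)
LRF = 672 BF / 118.3 ft^3
LRF = 5.68 BF/ft^3

5.68


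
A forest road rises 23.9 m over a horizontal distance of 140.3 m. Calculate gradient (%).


Formula: Gradient = rise / run * 100
Gradient = 23.9 / 140.3 * 100 = 17.0%

17.0


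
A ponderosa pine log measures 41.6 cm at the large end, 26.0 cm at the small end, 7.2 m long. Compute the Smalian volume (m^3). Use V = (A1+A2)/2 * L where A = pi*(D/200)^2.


Smalian: V = (A1 + A2)/2 * L,  A = pi*(D/200)^2
A1 = pi*(41.6/200)^2 = 0.135918 m^2
A2 = pi*(26.0/200)^2 = 0.053093 m^2
V = (0.135918+0.053093)/2*7.2 = 0.6804 m^3

0.6804


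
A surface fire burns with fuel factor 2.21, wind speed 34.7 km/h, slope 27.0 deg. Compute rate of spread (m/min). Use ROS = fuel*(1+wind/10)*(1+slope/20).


Formula: ROS = fuel * (1 + wind/10) * (1 + slope/20)
Wind factor = 1 + 34.7/10 = 4.47
Slope factor = 1 + 27.0/20 = 2.35
ROS = 2.21 * 4.47 * 2.35 = 23.21 m/min

23.21


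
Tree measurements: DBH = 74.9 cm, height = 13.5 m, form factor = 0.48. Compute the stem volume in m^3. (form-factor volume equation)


Formula: V = pi * (DBH/200)^2 * H * ff
Radius = DBH/200 = 74.9/200 = 0.3745 m
Radius^2 = 0.3745^2 = 0.14025025 m^2
V = pi * 0.14025025 * 13.5 * 0.48
V = 2.855 m^3

2.855


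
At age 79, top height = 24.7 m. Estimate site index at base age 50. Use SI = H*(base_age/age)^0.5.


Formula: SI = H_dom * (base_age / age)^0.5
Age ratio = 50 / 79 = 0.63291
sqrt(age_ratio) = 0.79556
SI = 24.7 * 0.79556 = 19.7 m

19.7


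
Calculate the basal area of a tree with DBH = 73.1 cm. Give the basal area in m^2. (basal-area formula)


Formula: BA = pi * (DBH/2)^2 / 10000  (cm^2 to m^2)
Radius = DBH/2 = 73.1/2 = 36.55 cm
BA = pi * 36.55^2 / 10000
   = 4196.8615 cm^2 / 10000
   = 0.4197 m^2

0.4197


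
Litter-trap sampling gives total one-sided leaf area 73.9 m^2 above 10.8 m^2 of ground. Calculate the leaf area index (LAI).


Formula: LAI = total leaf area / ground area  (dimensionless)
LAI = 73.9 m^2 / 10.8 m^2
LAI = 6.84

6.84


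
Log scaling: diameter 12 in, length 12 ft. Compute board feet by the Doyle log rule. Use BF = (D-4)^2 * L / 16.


Doyle: BF = (D - 4)^2 * L / 16
Adjusted diameter = 12 - 4 = 8 in
(D-4)^2 = 8^2 = 64
BF = 64 * 12 / 16 = 48 BF

48


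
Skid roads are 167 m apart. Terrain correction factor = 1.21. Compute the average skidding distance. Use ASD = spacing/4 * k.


Formula: ASD = (spacing / 4) * correction
Uncorrected distance = spacing / 4 = 167 / 4 = 41.75 m
ASD = 41.75 * 1.21 = 51 m

51


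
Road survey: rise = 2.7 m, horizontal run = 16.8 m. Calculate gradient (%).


Formula: Gradient = rise / run * 100
Gradient = 2.7 / 16.8 * 100 = 16.1%

16.1


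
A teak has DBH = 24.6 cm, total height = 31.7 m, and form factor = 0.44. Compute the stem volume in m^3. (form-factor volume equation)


Formula: V = pi * (DBH/200)^2 * H * ff
Radius = DBH/200 = 24.6/200 = 0.123 m
Radius^2 = 0.123^2 = 0.015129 m^2
V = pi * 0.015129 * 31.7 * 0.44
V = 0.663 m^3

0.663


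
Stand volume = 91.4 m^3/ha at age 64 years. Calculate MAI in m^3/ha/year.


Formula: MAI = Total Volume / Stand Age
MAI = 91.4 m^3/ha / 64 years
MAI = 1.43 m^3/ha/year

1.43


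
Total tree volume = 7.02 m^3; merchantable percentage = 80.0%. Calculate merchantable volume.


Formula: MV = V_total * (merchantable_pct / 100)
Merchantable fraction = 80.0% / 100 = 0.8
MV = 7.02 m^3 * 0.8 = 5.616 m^3

5.616


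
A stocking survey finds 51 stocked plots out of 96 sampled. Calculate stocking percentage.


Formula: Stocking % = stocked plots / total plots * 100
Stocking = 51 / 96 * 100
Stocking = 0.5312 * 100 = 53.1%

53.1


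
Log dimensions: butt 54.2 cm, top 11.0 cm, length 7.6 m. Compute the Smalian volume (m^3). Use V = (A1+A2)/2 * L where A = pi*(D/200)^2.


Smalian: V = (A1 + A2)/2 * L,  A = pi*(D/200)^2
A1 = pi*(54.2/200)^2 = 0.230722 m^2
A2 = pi*(11.0/200)^2 = 0.009503 m^2
V = (0.230722+0.009503)/2*7.6 = 0.9129 m^3

0.9129


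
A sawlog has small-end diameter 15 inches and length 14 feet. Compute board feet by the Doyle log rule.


Doyle: BF = (D - 4)^2 * L / 16
Adjusted diameter = 15 - 4 = 11 in
(D-4)^2 = 11^2 = 121
BF = 121 * 14 / 16 = 106 BF

106


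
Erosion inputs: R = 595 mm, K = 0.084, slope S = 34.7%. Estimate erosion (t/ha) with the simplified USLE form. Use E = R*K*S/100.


Formula: E = R * K * S / 100  (simplified USLE)
R * K = 595 * 0.084 = 49.98
E = 49.98 * 34.7 / 100 = 17.34 t/ha

17.34


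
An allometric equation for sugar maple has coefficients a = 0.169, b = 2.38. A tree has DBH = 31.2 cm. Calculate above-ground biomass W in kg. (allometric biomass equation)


Formula: W = a * DBH^b  (allometric power law)
DBH^b = 31.2^2.38 = 3598.2218
W = 0.169 * 3598.2218 = 608.1 kg

608.1


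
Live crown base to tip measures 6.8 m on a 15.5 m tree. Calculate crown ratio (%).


Formula: Crown Ratio = (Crown Length / Total Height) * 100
CR = (6.8 m / 15.5 m) * 100
CR = 0.4387 * 100 = 43.9%

43.9


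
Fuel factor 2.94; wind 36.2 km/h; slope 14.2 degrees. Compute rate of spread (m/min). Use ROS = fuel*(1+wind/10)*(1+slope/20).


Formula: ROS = fuel * (1 + wind/10) * (1 + slope/20)
Wind factor = 1 + 36.2/10 = 4.62
Slope factor = 1 + 14.2/20 = 1.71
ROS = 2.94 * 4.62 * 1.71 = 23.23 m/min

23.23


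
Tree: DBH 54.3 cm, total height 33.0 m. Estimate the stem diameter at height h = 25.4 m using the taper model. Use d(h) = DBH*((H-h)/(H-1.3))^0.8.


Taper: d(h) = DBH * ((H - h) / (H - 1.3))^0.8
Numerator = H - h = 33.0 - 25.4 = 7.6 m
Denominator = H - 1.3 = 33.0 - 1.3 = 31.7 m
Ratio = 7.6 / 31.7 = 0.23975
d = 54.3 * 0.23975^0.8 = 17.3 cm

17.3


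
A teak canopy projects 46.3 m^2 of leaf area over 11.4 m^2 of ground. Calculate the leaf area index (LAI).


Formula: LAI = total leaf area / ground area  (dimensionless)
LAI = 46.3 m^2 / 11.4 m^2
LAI = 4.06

4.06


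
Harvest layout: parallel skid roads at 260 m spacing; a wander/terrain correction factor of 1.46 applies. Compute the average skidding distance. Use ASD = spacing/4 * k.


Formula: ASD = (spacing / 4) * correction
Uncorrected distance = spacing / 4 = 260 / 4 = 65 m
ASD = 65 * 1.46 = 95 m

95


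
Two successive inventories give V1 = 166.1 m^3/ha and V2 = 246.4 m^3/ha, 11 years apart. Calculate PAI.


Formula: PAI = (V_T2 - V_T1) / (T2 - T1)
Volume increment = 246.4 - 166.1 = 80.3 m^3/ha
PAI = 80.3 / 11 = 7.3 m^3/ha/year

7.3


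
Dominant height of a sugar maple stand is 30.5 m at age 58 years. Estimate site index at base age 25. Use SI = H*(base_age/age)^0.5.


Formula: SI = H_dom * (base_age / age)^0.5
Age ratio = 25 / 58 = 0.43103
sqrt(age_ratio) = 0.65653
SI = 30.5 * 0.65653 = 20.0 m

20.0


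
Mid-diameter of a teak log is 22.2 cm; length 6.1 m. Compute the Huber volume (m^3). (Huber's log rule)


Huber: V = Am * L,  Am = pi*(Dm/200)^2
Am = pi*(22.2/200)^2 = 0.038708 m^2
V = 0.038708*6.1 = 0.2361 m^3

0.2361


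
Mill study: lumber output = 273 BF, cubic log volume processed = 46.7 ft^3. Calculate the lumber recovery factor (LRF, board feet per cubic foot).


Formula: LRF = Lumber Output (BF) / Log Input (ft^3)
LRF = 273 BF / 46.7 ft^3
LRF = 5.85 BF/ft^3

5.85


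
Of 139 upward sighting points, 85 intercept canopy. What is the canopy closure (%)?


Formula: Canopy closure = covered points / total points * 100
Closure = 85 / 139 * 100
Closure = 0.6115 * 100 = 61.2%

61.2


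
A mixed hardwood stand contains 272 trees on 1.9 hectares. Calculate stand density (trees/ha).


Formula: Stand Density = N_trees / Area_ha
Density = 272 trees / 1.9 ha
Density = 143 trees/ha

143


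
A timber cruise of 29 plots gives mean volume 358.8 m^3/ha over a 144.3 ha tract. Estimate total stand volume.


Formula: Total Volume = Mean Volume per ha * Total Area
Total Volume = 358.8 m^3/ha * 144.3 ha
Total Volume = 51775 m^3

51775


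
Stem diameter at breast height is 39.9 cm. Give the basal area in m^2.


Formula: BA = pi * (DBH/2)^2 / 10000  (cm^2 to m^2)
Radius = DBH/2 = 39.9/2 = 19.95 cm
BA = pi * 19.95^2 / 10000
   = 1250.3617 cm^2 / 10000
   = 0.125 m^2

0.125


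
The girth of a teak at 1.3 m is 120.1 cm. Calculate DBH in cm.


Formula: DBH = C / pi
DBH = 120.1 / pi
pi = 3.14159...
DBH = 38.2 cm

38.2


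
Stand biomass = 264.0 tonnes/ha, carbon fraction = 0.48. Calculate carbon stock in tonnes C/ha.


Formula: Carbon Stock = Biomass * Carbon Fraction
C = 264.0 t/ha * 0.48
C = 126.7 t C/ha

126.7


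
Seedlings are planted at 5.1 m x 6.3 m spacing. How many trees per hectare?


Formula: TPH = 10000 m^2/ha / (spacing_x * spacing_y)
Area per tree = 5.1 m * 6.3 m = 32.13 m^2
TPH = 10000 / 32.13 = 311 trees/ha

311


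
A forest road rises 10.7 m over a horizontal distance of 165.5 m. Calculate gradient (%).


Formula: Gradient = rise / run * 100
Gradient = 10.7 / 165.5 * 100 = 6.5%

6.5


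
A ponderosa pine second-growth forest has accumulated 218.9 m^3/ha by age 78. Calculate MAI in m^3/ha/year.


Formula: MAI = Total Volume / Stand Age
MAI = 218.9 m^3/ha / 78 years
MAI = 2.81 m^3/ha/year

2.81


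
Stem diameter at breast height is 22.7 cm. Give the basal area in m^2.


Formula: BA = pi * (DBH/2)^2 / 10000  (cm^2 to m^2)
Radius = DBH/2 = 22.7/2 = 11.35 cm
BA = pi * 11.35^2 / 10000
   = 404.7078 cm^2 / 10000
   = 0.0405 m^2

0.0405


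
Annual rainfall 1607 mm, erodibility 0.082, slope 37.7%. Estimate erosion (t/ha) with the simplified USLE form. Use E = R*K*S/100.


Formula: E = R * K * S / 100  (simplified USLE)
R * K = 1607 * 0.082 = 131.774
E = 131.774 * 37.7 / 100 = 49.68 t/ha

49.68


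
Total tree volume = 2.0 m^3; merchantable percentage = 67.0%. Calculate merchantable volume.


Formula: MV = V_total * (merchantable_pct / 100)
Merchantable fraction = 67.0% / 100 = 0.67
MV = 2.0 m^3 * 0.67 = 1.34 m^3

1.34


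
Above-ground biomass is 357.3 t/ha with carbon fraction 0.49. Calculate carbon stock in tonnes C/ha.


Formula: Carbon Stock = Biomass * Carbon Fraction
C = 357.3 t/ha * 0.49
C = 175.1 t C/ha

175.1


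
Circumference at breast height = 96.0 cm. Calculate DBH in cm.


Formula: DBH = C / pi
DBH = 96.0 / pi
pi = 3.14159...
DBH = 30.6 cm

30.6


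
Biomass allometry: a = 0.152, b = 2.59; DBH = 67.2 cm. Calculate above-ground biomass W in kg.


Formula: W = a * DBH^b  (allometric power law)
DBH^b = 67.2^2.59 = 54061.2916
W = 0.152 * 54061.2916 = 8217.3 kg

8217.3


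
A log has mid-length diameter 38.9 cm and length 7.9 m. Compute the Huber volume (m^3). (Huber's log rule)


Huber: V = Am * L,  Am = pi*(Dm/200)^2
Am = pi*(38.9/200)^2 = 0.118847 m^2
V = 0.118847*7.9 = 0.9389 m^3

0.9389


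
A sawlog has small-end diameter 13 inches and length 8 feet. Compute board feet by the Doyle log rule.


Doyle: BF = (D - 4)^2 * L / 16
Adjusted diameter = 13 - 4 = 9 in
(D-4)^2 = 9^2 = 81
BF = 81 * 8 / 16 = 41 BF

41


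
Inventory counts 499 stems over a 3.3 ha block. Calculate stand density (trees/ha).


Formula: Stand Density = N_trees / Area_ha
Density = 499 trees / 3.3 ha
Density = 151 trees/ha

151


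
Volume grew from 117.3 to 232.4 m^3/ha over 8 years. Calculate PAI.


Formula: PAI = (V_T2 - V_T1) / (T2 - T1)
Volume increment = 232.4 - 117.3 = 115.1 m^3/ha
PAI = 115.1 / 8 = 14.39 m^3/ha/year

14.39
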